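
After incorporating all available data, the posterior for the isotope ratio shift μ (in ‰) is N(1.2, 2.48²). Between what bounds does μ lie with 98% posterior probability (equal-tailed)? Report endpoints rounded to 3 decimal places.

The posterior is symmetric, so the 98% equal-tailed interval is μ = 1.2 ± z·2.48 with z = 2.326.
Half-width: 2.326 × 2.48 = 5.769.
1.2 − 5.769 = -4.569; 1.2 + 5.769 = 6.969.

[-4.569, 6.969]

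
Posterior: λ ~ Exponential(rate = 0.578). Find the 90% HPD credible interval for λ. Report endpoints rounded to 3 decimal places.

[0.000, 3.984]

The exponential density is strictly decreasing on [0, ∞), so the HPD interval is anchored at 0: [0, q] with P(λ ≤ q) = 0.90.
q = −ln(1 − 0.90) / 0.578 = 2.3026 / 0.578 = 3.984.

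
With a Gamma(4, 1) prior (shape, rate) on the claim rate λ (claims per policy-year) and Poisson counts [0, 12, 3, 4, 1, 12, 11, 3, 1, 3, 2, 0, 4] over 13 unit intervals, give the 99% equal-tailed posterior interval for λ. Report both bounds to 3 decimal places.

[2.995, 5.845]

Posterior: Gamma(4+56, 1+13) = Gamma(60, 14) (shape, rate).
Equal-tailed 99% interval: Gamma(60, 14) quantiles at 0.005 and 0.995.
Posterior mean ≈ 4.286, SD ≈ 0.553; a Normal approximation gives roughly [2.861, 5.711].
Exact: lower = 2.995; upper = 5.845.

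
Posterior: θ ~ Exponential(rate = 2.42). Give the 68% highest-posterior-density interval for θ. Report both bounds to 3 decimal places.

[0.000, 0.471]

The exponential density is strictly decreasing on [0, ∞), so the HPD interval is anchored at 0: [0, q] with P(θ ≤ q) = 0.68.
q = −ln(1 − 0.68) / 2.42 = 1.1394 / 2.42 = 0.471.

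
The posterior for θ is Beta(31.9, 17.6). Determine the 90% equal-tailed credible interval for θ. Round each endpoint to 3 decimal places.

[0.530, 0.752]

Posterior: Beta(31.9, 17.6).
Equal-tailed 90% interval: the 0.05 and 0.95 quantiles of Beta(31.9, 17.6).
Posterior mean ≈ 0.644, SD ≈ 0.067; a Normal approximation gives roughly [0.534, 0.755].
Exact: F⁻¹(0.05) = 0.530; F⁻¹(0.95) = 0.752.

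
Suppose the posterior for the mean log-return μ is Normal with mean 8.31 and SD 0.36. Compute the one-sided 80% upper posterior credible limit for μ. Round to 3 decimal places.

8.613

Need U with P(μ ≤ U) = 0.80: U = 8.31 + z_{0.2}·0.36.
z = 0.842; U = 8.31 + 0.842 × 0.36 = 8.613.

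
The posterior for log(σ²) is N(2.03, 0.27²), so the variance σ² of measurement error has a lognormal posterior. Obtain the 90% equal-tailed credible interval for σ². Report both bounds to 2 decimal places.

On the log scale the 90% interval is 2.03 ± 1.645 × 0.27 = [1.5859, 2.4741].
Exponentiate: [e^1.5859, e^2.4741] = [4.88, 11.87].

[4.88, 11.87]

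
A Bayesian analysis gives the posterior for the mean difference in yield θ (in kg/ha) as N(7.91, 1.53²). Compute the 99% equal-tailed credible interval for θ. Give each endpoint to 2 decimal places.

[3.97, 11.85]

The posterior is symmetric, so the 99% equal-tailed interval is θ = 7.91 ± z·1.53 with z = 2.576.
Half-width: 2.576 × 1.53 = 3.94.
7.91 − 3.94 = 3.97; 7.91 + 3.94 = 11.85.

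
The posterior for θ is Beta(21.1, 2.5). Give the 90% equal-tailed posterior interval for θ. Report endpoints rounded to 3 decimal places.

Posterior: Beta(21.1, 2.5).
Equal-tailed 90% interval: the 0.05 and 0.95 quantiles of Beta(21.1, 2.5).
Posterior mean ≈ 0.894, SD ≈ 0.062; a Normal approximation gives roughly [0.792, 0.996].
Exact: F⁻¹(0.05) = 0.776; F⁻¹(0.95) = 0.974.

[0.776, 0.974]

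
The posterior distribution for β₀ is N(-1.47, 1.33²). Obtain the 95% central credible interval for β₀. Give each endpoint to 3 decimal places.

The posterior is symmetric, so the 95% equal-tailed interval is β₀ = -1.47 ± z·1.33 with z = 1.960.
Half-width: 1.960 × 1.33 = 2.607.
-1.47 − 2.607 = -4.077; -1.47 + 2.607 = 1.137.

[-4.077, 1.137]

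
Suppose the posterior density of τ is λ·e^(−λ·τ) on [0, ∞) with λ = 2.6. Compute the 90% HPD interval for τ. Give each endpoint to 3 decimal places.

The exponential density is strictly decreasing on [0, ∞), so the HPD interval is anchored at 0: [0, q] with P(τ ≤ q) = 0.90.
q = −ln(1 − 0.90) / 2.6 = 2.3026 / 2.6 = 0.886.

[0.000, 0.886]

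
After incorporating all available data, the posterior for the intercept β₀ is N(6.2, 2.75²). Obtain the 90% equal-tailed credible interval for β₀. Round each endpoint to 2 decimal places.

The posterior is symmetric, so the 90% equal-tailed interval is β₀ = 6.2 ± z·2.75 with z = 1.645.
Half-width: 1.645 × 2.75 = 4.52.
6.2 − 4.52 = 1.68; 6.2 + 4.52 = 10.72.

[1.68, 10.72]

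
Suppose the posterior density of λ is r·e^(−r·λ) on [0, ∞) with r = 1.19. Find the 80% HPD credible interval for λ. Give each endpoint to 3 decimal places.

[0.000, 1.352]

The exponential density is strictly decreasing on [0, ∞), so the HPD interval is anchored at 0: [0, q] with P(λ ≤ q) = 0.80.
q = −ln(1 − 0.80) / 1.19 = 1.6094 / 1.19 = 1.352.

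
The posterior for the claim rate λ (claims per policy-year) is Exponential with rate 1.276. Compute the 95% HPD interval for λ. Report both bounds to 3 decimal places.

[0.000, 2.348]

The exponential density is strictly decreasing on [0, ∞), so the HPD interval is anchored at 0: [0, q] with P(λ ≤ q) = 0.95.
q = −ln(1 − 0.95) / 1.276 = 2.9957 / 1.276 = 2.348.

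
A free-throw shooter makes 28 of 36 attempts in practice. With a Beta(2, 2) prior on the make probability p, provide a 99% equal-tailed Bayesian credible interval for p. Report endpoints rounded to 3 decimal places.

Posterior: Beta(2+28, 2+8) = Beta(30, 10).
Equal-tailed 99% interval: the 0.005 and 0.995 quantiles of Beta(30, 10).
Posterior mean ≈ 0.750, SD ≈ 0.068; a Normal approximation gives roughly [0.576, 0.924].
Exact: F⁻¹(0.005) = 0.557; F⁻¹(0.995) = 0.897.

[0.557, 0.897]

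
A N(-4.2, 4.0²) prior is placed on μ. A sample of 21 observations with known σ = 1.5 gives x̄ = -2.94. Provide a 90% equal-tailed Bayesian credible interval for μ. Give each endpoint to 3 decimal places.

Posterior precision = 1/4.0² + 21/1.5² = 0.0625 + 9.3333 = 9.3958, so posterior SD = 0.3262.
Posterior mean = (-4.2/4.0² + 21·-2.94/1.5²) / 9.3958 = -2.9484.
Interval: -2.9484 ± 1.645 × 0.3262 → [-3.485, -2.412].

[-3.485, -2.412]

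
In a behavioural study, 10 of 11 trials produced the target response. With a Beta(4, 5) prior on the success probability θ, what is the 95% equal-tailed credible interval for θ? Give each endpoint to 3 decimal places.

Posterior: Beta(4+10, 5+1) = Beta(14, 6).
Equal-tailed 95% interval: the 0.025 and 0.975 quantiles of Beta(14, 6).
Posterior mean ≈ 0.700, SD ≈ 0.100; a Normal approximation gives roughly [0.504, 0.896].
Exact: F⁻¹(0.025) = 0.488; F⁻¹(0.975) = 0.874.

[0.488, 0.874]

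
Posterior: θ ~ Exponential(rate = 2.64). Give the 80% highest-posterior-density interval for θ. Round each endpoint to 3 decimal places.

[0.000, 0.610]

The exponential density is strictly decreasing on [0, ∞), so the HPD interval is anchored at 0: [0, q] with P(θ ≤ q) = 0.80.
q = −ln(1 − 0.80) / 2.64 = 1.6094 / 2.64 = 0.610.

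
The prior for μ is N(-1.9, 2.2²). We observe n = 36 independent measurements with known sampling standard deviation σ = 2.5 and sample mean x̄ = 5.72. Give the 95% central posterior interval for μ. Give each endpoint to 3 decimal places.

[4.654, 6.259]

Posterior precision = 1/2.2² + 36/2.5² = 0.2066 + 5.7600 = 5.9666, so posterior SD = 0.4094.
Posterior mean = (-1.9/2.2² + 36·5.72/2.5²) / 5.9666 = 5.4561.
Interval: 5.4561 ± 1.960 × 0.4094 → [4.654, 6.259].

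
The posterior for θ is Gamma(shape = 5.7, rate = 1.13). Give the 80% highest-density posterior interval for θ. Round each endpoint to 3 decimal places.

[2.132, 7.186]

The posterior is unimodal and skewed, so the HPD interval has equal density at both endpoints and is the shortest 80% interval.
Solving f(2.132) = f(7.186) with F(7.186) − F(2.132) = 0.80 gives [2.132, 7.186].
For comparison, the equal-tailed interval is [2.596, 7.870]; the HPD is narrower and shifted toward the mode.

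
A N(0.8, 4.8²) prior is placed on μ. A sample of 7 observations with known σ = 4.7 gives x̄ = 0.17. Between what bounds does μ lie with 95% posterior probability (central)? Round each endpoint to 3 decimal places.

Posterior precision = 1/4.8² + 7/4.7² = 0.0434 + 0.3169 = 0.3603, so posterior SD = 1.6660.
Posterior mean = (0.8/4.8² + 7·0.17/4.7²) / 0.3603 = 0.2459.
Interval: 0.2459 ± 1.960 × 1.6660 → [-3.019, 3.511].

[-3.019, 3.511]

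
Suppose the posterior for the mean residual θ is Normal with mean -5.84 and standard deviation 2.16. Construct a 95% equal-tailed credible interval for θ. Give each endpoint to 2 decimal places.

[-10.07, -1.61]

The posterior is symmetric, so the 95% equal-tailed interval is θ = -5.84 ± z·2.16 with z = 1.960.
Half-width: 1.960 × 2.16 = 4.23.
-5.84 − 4.23 = -10.07; -5.84 + 4.23 = -1.61.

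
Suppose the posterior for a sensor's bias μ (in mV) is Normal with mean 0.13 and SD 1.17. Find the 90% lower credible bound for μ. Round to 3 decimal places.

Need L with P(μ ≥ L) = 0.90: L = 0.13 − z_{0.1}·1.17.
z = 1.282; L = 0.13 − 1.282 × 1.17 = -1.369.

-1.369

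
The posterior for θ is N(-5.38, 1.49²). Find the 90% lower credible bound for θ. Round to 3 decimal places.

Need L with P(θ ≥ L) = 0.90: L = -5.38 − z_{0.1}·1.49.
z = 1.282; L = -5.38 − 1.282 × 1.49 = -7.290.

-7.290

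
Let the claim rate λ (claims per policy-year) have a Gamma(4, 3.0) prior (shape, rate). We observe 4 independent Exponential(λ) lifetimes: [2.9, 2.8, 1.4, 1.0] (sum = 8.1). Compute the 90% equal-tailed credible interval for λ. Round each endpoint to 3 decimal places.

Posterior: Gamma(4+4, 3.0+8.1) = Gamma(8, 11.1) (shape, rate).
Equal-tailed 90% interval: Gamma(8, 11.1) quantiles at 0.05 and 0.95.
Posterior mean ≈ 0.721, SD ≈ 0.255; a Normal approximation gives roughly [0.302, 1.140].
Exact: lower = 0.359; upper = 1.185.

[0.359, 1.185]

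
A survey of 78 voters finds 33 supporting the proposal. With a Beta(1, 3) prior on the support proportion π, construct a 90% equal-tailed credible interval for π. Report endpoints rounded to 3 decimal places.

[0.327, 0.505]

Posterior: Beta(1+33, 3+45) = Beta(34, 48).
Equal-tailed 90% interval: the 0.05 and 0.95 quantiles of Beta(34, 48).
Posterior mean ≈ 0.415, SD ≈ 0.054; a Normal approximation gives roughly [0.326, 0.504].
Exact: F⁻¹(0.05) = 0.327; F⁻¹(0.95) = 0.505.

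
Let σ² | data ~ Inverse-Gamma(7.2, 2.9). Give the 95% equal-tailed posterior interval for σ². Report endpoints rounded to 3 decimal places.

Inverse-Gamma(7.2, 2.9) quantiles: F⁻¹(0.025) and F⁻¹(0.975).
Equivalently, 1/σ² ~ Gamma(7.2, rate = 2.9); invert its 0.975 and 0.025 quantiles.
Posterior mean ≈ 0.468, SD ≈ 0.205; a Normal approximation gives roughly [0.066, 0.870].
Exact: lower = 0.217; upper = 0.986.

[0.217, 0.986]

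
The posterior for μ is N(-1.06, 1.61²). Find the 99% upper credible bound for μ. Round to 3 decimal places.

2.685

Need U with P(μ ≤ U) = 0.99: U = -1.06 + z_{0.01}·1.61.
z = 2.326; U = -1.06 + 2.326 × 1.61 = 2.685.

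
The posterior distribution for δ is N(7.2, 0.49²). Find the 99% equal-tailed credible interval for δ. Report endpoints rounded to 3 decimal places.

The posterior is symmetric, so the 99% equal-tailed interval is δ = 7.2 ± z·0.49 with z = 2.576.
Half-width: 2.576 × 0.49 = 1.262.
7.2 − 1.262 = 5.938; 7.2 + 1.262 = 8.462.

[5.938, 8.462]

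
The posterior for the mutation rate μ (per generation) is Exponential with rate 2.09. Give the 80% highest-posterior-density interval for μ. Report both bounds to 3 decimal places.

[0.000, 0.770]

The exponential density is strictly decreasing on [0, ∞), so the HPD interval is anchored at 0: [0, q] with P(μ ≤ q) = 0.80.
q = −ln(1 − 0.80) / 2.09 = 1.6094 / 2.09 = 0.770.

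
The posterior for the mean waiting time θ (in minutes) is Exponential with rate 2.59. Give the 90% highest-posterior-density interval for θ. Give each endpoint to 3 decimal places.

The exponential density is strictly decreasing on [0, ∞), so the HPD interval is anchored at 0: [0, q] with P(θ ≤ q) = 0.90.
q = −ln(1 − 0.90) / 2.59 = 2.3026 / 2.59 = 0.889.

[0.000, 0.889]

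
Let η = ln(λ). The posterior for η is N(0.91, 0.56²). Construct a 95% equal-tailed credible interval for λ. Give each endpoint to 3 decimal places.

On the log scale the 95% interval is 0.91 ± 1.960 × 0.56 = [-0.1876, 2.0076].
Exponentiate: [e^-0.1876, e^2.0076] = [0.829, 7.445].

[0.829, 7.445]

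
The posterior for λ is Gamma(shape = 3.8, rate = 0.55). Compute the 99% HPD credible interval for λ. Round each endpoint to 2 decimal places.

[0.60, 17.85]

The posterior is unimodal and skewed, so the HPD interval has equal density at both endpoints and is the shortest 99% interval.
Solving f(0.60) = f(17.85) with F(17.85) − F(0.60) = 0.99 gives [0.60, 17.85].
For comparison, the equal-tailed interval is [1.09, 19.35]; the HPD is narrower and shifted toward the mode.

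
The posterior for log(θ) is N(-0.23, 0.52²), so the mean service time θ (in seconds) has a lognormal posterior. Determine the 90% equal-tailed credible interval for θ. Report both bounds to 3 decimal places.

[0.338, 1.869]

On the log scale the 90% interval is -0.23 ± 1.645 × 0.52 = [-1.0853, 0.6253].
Exponentiate: [e^-1.0853, e^0.6253] = [0.338, 1.869].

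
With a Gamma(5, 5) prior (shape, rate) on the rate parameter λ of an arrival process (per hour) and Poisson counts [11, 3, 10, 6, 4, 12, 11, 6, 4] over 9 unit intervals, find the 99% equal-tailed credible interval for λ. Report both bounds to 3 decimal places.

[3.716, 6.838]

Posterior: Gamma(5+67, 5+9) = Gamma(72, 14) (shape, rate).
Equal-tailed 99% interval: Gamma(72, 14) quantiles at 0.005 and 0.995.
Posterior mean ≈ 5.143, SD ≈ 0.606; a Normal approximation gives roughly [3.582, 6.704].
Exact: lower = 3.716; upper = 6.838.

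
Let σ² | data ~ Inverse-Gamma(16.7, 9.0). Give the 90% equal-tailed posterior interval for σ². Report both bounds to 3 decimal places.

[0.376, 0.850]

Inverse-Gamma(16.7, 9.0) quantiles: F⁻¹(0.05) and F⁻¹(0.95).
Equivalently, 1/σ² ~ Gamma(16.7, rate = 9.0); invert its 0.95 and 0.05 quantiles.
Posterior mean ≈ 0.573, SD ≈ 0.150; a Normal approximation gives roughly [0.327, 0.819].
Exact: lower = 0.376; upper = 0.850.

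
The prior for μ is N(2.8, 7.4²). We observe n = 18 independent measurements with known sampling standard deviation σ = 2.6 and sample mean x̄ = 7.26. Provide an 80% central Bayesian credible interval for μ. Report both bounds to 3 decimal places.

Posterior precision = 1/7.4² + 18/2.6² = 0.0183 + 2.6627 = 2.6810, so posterior SD = 0.6107.
Posterior mean = (2.8/7.4² + 18·7.26/2.6²) / 2.6810 = 7.2296.
Interval: 7.2296 ± 1.282 × 0.6107 → [6.447, 8.012].

[6.447, 8.012]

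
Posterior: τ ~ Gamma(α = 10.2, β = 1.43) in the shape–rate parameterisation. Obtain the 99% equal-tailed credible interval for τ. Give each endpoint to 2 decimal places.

Posterior: Gamma(shape 10.2, rate 1.43).
Equal-tailed 99% interval: Gamma(10.2, 1.43) quantiles at 0.005 and 0.995.
Posterior mean ≈ 7.13, SD ≈ 2.23; a Normal approximation gives roughly [1.38, 12.89].
Exact: lower = 2.68; upper = 14.18.

[2.68, 14.18]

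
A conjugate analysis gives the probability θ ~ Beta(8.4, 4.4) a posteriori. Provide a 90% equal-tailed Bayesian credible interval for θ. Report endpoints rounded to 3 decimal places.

Posterior: Beta(8.4, 4.4).
Equal-tailed 90% interval: the 0.05 and 0.95 quantiles of Beta(8.4, 4.4).
Posterior mean ≈ 0.656, SD ≈ 0.128; a Normal approximation gives roughly [0.446, 0.867].
Exact: F⁻¹(0.05) = 0.432; F⁻¹(0.95) = 0.852.

[0.432, 0.852]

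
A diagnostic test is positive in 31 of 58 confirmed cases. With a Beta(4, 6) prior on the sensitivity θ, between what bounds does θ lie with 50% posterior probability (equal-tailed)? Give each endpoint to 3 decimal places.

[0.474, 0.556]

Posterior: Beta(4+31, 6+27) = Beta(35, 33).
Equal-tailed 50% interval: the 0.25 and 0.75 quantiles of Beta(35, 33).
Posterior mean ≈ 0.515, SD ≈ 0.060; a Normal approximation gives roughly [0.474, 0.555].
Exact: F⁻¹(0.25) = 0.474; F⁻¹(0.75) = 0.556.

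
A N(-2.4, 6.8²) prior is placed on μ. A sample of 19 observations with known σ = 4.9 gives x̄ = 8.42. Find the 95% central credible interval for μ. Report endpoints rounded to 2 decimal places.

[5.96, 10.31]

Posterior precision = 1/6.8² + 19/4.9² = 0.0216 + 0.7913 = 0.8130, so posterior SD = 1.1091.
Posterior mean = (-2.4/6.8² + 19·8.42/4.9²) / 0.8130 = 8.1322.
Interval: 8.1322 ± 1.960 × 1.1091 → [5.96, 10.31].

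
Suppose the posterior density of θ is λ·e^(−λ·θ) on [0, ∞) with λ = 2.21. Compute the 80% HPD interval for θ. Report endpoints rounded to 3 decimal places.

The exponential density is strictly decreasing on [0, ∞), so the HPD interval is anchored at 0: [0, q] with P(θ ≤ q) = 0.80.
q = −ln(1 − 0.80) / 2.21 = 1.6094 / 2.21 = 0.728.

[0.000, 0.728]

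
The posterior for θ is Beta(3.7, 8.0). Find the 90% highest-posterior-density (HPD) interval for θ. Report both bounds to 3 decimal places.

The posterior is unimodal and skewed, so the HPD interval has equal density at both endpoints and is the shortest 90% interval.
Solving f(0.101) = f(0.523) with F(0.523) − F(0.101) = 0.90 gives [0.101, 0.523].
For comparison, the equal-tailed interval is [0.121, 0.549]; the HPD is narrower and shifted toward the mode.

[0.101, 0.523]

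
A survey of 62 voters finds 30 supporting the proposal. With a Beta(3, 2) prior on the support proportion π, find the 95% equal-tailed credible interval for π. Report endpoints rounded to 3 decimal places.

[0.374, 0.611]

Posterior: Beta(3+30, 2+32) = Beta(33, 34).
Equal-tailed 95% interval: the 0.025 and 0.975 quantiles of Beta(33, 34).
Posterior mean ≈ 0.493, SD ≈ 0.061; a Normal approximation gives roughly [0.374, 0.611].
Exact: F⁻¹(0.025) = 0.374; F⁻¹(0.975) = 0.611.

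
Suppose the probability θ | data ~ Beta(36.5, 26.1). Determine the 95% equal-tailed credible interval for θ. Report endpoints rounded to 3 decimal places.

Posterior: Beta(36.5, 26.1).
Equal-tailed 95% interval: the 0.025 and 0.975 quantiles of Beta(36.5, 26.1).
Posterior mean ≈ 0.583, SD ≈ 0.062; a Normal approximation gives roughly [0.462, 0.704].
Exact: F⁻¹(0.025) = 0.460; F⁻¹(0.975) = 0.701.

[0.460, 0.701]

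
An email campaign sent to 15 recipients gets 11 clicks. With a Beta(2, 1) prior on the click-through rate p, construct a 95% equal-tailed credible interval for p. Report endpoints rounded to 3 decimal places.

[0.501, 0.897]

Posterior: Beta(2+11, 1+4) = Beta(13, 5).
Equal-tailed 95% interval: the 0.025 and 0.975 quantiles of Beta(13, 5).
Posterior mean ≈ 0.722, SD ≈ 0.103; a Normal approximation gives roughly [0.521, 0.924].
Exact: F⁻¹(0.025) = 0.501; F⁻¹(0.975) = 0.897.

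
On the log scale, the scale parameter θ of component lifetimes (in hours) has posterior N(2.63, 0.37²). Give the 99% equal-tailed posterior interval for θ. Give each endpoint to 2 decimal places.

[5.35, 35.98]

On the log scale the 99% interval is 2.63 ± 2.576 × 0.37 = [1.6769, 3.5831].
Exponentiate: [e^1.6769, e^3.5831] = [5.35, 35.98].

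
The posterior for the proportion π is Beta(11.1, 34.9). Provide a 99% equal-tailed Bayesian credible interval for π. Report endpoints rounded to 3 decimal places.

[0.104, 0.420]

Posterior: Beta(11.1, 34.9).
Equal-tailed 99% interval: the 0.005 and 0.995 quantiles of Beta(11.1, 34.9).
Posterior mean ≈ 0.241, SD ≈ 0.062; a Normal approximation gives roughly [0.081, 0.402].
Exact: F⁻¹(0.005) = 0.104; F⁻¹(0.995) = 0.420.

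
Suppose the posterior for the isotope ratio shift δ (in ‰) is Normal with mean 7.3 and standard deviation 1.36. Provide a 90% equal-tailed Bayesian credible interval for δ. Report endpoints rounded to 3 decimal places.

The posterior is symmetric, so the 90% equal-tailed interval is δ = 7.3 ± z·1.36 with z = 1.645.
Half-width: 1.645 × 1.36 = 2.237.
7.3 − 2.237 = 5.063; 7.3 + 2.237 = 9.537.

[5.063, 9.537]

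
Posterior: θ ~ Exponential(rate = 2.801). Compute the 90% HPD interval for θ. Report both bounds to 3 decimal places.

[0.000, 0.822]

The exponential density is strictly decreasing on [0, ∞), so the HPD interval is anchored at 0: [0, q] with P(θ ≤ q) = 0.90.
q = −ln(1 − 0.90) / 2.801 = 2.3026 / 2.801 = 0.822.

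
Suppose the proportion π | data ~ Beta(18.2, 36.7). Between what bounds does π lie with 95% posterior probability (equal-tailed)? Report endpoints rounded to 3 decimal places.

Posterior: Beta(18.2, 36.7).
Equal-tailed 95% interval: the 0.025 and 0.975 quantiles of Beta(18.2, 36.7).
Posterior mean ≈ 0.332, SD ≈ 0.063; a Normal approximation gives roughly [0.208, 0.455].
Exact: F⁻¹(0.025) = 0.215; F⁻¹(0.975) = 0.460.

[0.215, 0.460]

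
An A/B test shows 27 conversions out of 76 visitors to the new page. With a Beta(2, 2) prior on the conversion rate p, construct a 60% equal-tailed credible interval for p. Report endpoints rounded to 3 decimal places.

[0.317, 0.407]

Posterior: Beta(2+27, 2+49) = Beta(29, 51).
Equal-tailed 60% interval: the 0.2 and 0.8 quantiles of Beta(29, 51).
Posterior mean ≈ 0.362, SD ≈ 0.053; a Normal approximation gives roughly [0.318, 0.407].
Exact: F⁻¹(0.2) = 0.317; F⁻¹(0.8) = 0.407.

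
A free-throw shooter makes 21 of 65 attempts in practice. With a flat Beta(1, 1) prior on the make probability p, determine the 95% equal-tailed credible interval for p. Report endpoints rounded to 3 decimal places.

Posterior: Beta(1+21, 1+44) = Beta(22, 45).
Equal-tailed 95% interval: the 0.025 and 0.975 quantiles of Beta(22, 45).
Posterior mean ≈ 0.328, SD ≈ 0.057; a Normal approximation gives roughly [0.217, 0.440].
Exact: F⁻¹(0.025) = 0.222; F⁻¹(0.975) = 0.444.

[0.222, 0.444]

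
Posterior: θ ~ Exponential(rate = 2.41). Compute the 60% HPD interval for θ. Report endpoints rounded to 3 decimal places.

The exponential density is strictly decreasing on [0, ∞), so the HPD interval is anchored at 0: [0, q] with P(θ ≤ q) = 0.60.
q = −ln(1 − 0.60) / 2.41 = 0.9163 / 2.41 = 0.380.

[0.000, 0.380]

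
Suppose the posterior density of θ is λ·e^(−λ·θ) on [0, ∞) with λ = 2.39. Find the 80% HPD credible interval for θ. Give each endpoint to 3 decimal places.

The exponential density is strictly decreasing on [0, ∞), so the HPD interval is anchored at 0: [0, q] with P(θ ≤ q) = 0.80.
q = −ln(1 − 0.80) / 2.39 = 1.6094 / 2.39 = 0.673.

[0.000, 0.673]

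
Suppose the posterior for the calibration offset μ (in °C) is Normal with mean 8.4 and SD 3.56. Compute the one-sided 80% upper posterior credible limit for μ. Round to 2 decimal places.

11.40

Need U with P(μ ≤ U) = 0.80: U = 8.4 + z_{0.2}·3.56.
z = 0.842; U = 8.4 + 0.842 × 3.56 = 11.40.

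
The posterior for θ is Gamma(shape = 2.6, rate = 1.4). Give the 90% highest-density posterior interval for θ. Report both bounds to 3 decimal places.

[0.197, 3.479]

The posterior is unimodal and skewed, so the HPD interval has equal density at both endpoints and is the shortest 90% interval.
Solving f(0.197) = f(3.479) with F(3.479) − F(0.197) = 0.90 gives [0.197, 3.479].
For comparison, the equal-tailed interval is [0.443, 4.064]; the HPD is narrower and shifted toward the mode.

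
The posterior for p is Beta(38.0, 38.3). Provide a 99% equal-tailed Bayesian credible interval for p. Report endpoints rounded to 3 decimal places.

Posterior: Beta(38.0, 38.3).
Equal-tailed 99% interval: the 0.005 and 0.995 quantiles of Beta(38.0, 38.3).
Posterior mean ≈ 0.498, SD ≈ 0.057; a Normal approximation gives roughly [0.352, 0.645].
Exact: F⁻¹(0.005) = 0.353; F⁻¹(0.995) = 0.643.

[0.353, 0.643]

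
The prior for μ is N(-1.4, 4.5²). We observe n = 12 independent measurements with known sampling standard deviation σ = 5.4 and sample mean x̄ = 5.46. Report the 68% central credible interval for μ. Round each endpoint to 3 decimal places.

Posterior precision = 1/4.5² + 12/5.4² = 0.0494 + 0.4115 = 0.4609, so posterior SD = 1.4730.
Posterior mean = (-1.4/4.5² + 12·5.46/5.4²) / 0.4609 = 4.7250.
Interval: 4.7250 ± 0.994 × 1.4730 → [3.260, 6.190].

[3.260, 6.190]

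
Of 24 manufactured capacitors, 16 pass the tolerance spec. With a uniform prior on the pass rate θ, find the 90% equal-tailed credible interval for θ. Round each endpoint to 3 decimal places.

[0.496, 0.798]

Posterior: Beta(1+16, 1+8) = Beta(17, 9).
Equal-tailed 90% interval: the 0.05 and 0.95 quantiles of Beta(17, 9).
Posterior mean ≈ 0.654, SD ≈ 0.092; a Normal approximation gives roughly [0.503, 0.804].
Exact: F⁻¹(0.05) = 0.496; F⁻¹(0.95) = 0.798.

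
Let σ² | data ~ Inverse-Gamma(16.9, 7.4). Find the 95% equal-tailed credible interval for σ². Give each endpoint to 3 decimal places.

[0.286, 0.753]

Inverse-Gamma(16.9, 7.4) quantiles: F⁻¹(0.025) and F⁻¹(0.975).
Equivalently, 1/σ² ~ Gamma(16.9, rate = 7.4); invert its 0.975 and 0.025 quantiles.
Posterior mean ≈ 0.465, SD ≈ 0.121; a Normal approximation gives roughly [0.229, 0.702].
Exact: lower = 0.286; upper = 0.753.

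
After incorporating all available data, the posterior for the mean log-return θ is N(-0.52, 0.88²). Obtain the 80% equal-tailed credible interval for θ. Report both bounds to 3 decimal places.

[-1.648, 0.608]

The posterior is symmetric, so the 80% equal-tailed interval is θ = -0.52 ± z·0.88 with z = 1.282.
Half-width: 1.282 × 0.88 = 1.128.
-0.52 − 1.128 = -1.648; -0.52 + 1.128 = 0.608.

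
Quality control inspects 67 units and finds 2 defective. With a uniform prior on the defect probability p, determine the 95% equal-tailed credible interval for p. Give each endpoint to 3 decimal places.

[0.009, 0.102]

Posterior: Beta(1+2, 1+65) = Beta(3, 66).
Equal-tailed 95% interval: the 0.025 and 0.975 quantiles of Beta(3, 66).
Posterior mean ≈ 0.043, SD ≈ 0.024; a Normal approximation gives roughly [-0.004, 0.091].
Exact: F⁻¹(0.025) = 0.009; F⁻¹(0.975) = 0.102.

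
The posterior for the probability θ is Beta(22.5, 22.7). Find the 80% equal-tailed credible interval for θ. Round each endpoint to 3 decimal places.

Posterior: Beta(22.5, 22.7).
Equal-tailed 80% interval: the 0.1 and 0.9 quantiles of Beta(22.5, 22.7).
Posterior mean ≈ 0.498, SD ≈ 0.074; a Normal approximation gives roughly [0.404, 0.592].
Exact: F⁻¹(0.1) = 0.403; F⁻¹(0.9) = 0.593.

[0.403, 0.593]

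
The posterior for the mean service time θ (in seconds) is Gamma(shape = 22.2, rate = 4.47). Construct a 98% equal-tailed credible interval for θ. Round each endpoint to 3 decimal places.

[2.847, 7.741]

Posterior: Gamma(shape 22.2, rate 4.47).
Equal-tailed 98% interval: Gamma(22.2, 4.47) quantiles at 0.01 and 0.99.
Posterior mean ≈ 4.966, SD ≈ 1.054; a Normal approximation gives roughly [2.514, 7.419].
Exact: lower = 2.847; upper = 7.741.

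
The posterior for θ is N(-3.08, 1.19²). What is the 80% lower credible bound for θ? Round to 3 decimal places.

-4.082

Need L with P(θ ≥ L) = 0.80: L = -3.08 − z_{0.2}·1.19.
z = 0.842; L = -3.08 − 0.842 × 1.19 = -4.082.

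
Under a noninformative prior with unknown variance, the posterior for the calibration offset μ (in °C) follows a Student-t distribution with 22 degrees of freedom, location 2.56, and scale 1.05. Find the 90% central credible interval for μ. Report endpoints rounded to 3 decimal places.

The t_22 distribution is symmetric; the 90% interval is 2.56 ± t·1.05 with t_{0.95,22} = 1.717.
Half-width: 1.717 × 1.05 = 1.803.
2.56 − 1.803 = 0.757; 2.56 + 1.803 = 4.363.

[0.757, 4.363]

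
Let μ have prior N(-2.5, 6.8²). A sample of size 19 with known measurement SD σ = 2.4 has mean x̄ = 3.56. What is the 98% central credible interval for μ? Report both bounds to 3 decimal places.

[2.244, 4.797]

Posterior precision = 1/6.8² + 19/2.4² = 0.0216 + 3.2986 = 3.3202, so posterior SD = 0.5488.
Posterior mean = (-2.5/6.8² + 19·3.56/2.4²) / 3.3202 = 3.5205.
Interval: 3.5205 ± 2.326 × 0.5488 → [2.244, 4.797].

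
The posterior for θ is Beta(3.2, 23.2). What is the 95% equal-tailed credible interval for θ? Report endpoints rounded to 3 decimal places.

Posterior: Beta(3.2, 23.2).
Equal-tailed 95% interval: the 0.025 and 0.975 quantiles of Beta(3.2, 23.2).
Posterior mean ≈ 0.121, SD ≈ 0.062; a Normal approximation gives roughly [-0.001, 0.243].
Exact: F⁻¹(0.025) = 0.029; F⁻¹(0.975) = 0.267.

[0.029, 0.267]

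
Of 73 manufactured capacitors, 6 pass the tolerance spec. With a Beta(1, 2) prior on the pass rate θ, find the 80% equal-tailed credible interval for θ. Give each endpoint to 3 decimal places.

Posterior: Beta(1+6, 2+67) = Beta(7, 69).
Equal-tailed 80% interval: the 0.1 and 0.9 quantiles of Beta(7, 69).
Posterior mean ≈ 0.092, SD ≈ 0.033; a Normal approximation gives roughly [0.050, 0.134].
Exact: F⁻¹(0.1) = 0.053; F⁻¹(0.9) = 0.136.

[0.053, 0.136]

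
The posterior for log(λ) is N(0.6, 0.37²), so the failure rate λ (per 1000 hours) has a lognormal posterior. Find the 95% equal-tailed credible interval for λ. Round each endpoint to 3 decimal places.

On the log scale the 95% interval is 0.6 ± 1.960 × 0.37 = [-0.1252, 1.3252].
Exponentiate: [e^-0.1252, e^1.3252] = [0.882, 3.763].

[0.882, 3.763]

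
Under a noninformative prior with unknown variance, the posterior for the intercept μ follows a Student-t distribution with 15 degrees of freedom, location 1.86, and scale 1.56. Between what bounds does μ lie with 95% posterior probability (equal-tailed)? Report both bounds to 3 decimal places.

[-1.465, 5.185]

The t_15 distribution is symmetric; the 95% interval is 1.86 ± t·1.56 with t_{0.975,15} = 2.131.
Half-width: 2.131 × 1.56 = 3.325.
1.86 − 3.325 = -1.465; 1.86 + 3.325 = 5.185.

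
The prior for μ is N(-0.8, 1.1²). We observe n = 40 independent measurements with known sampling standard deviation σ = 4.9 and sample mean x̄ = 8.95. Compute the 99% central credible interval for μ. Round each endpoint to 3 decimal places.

Posterior precision = 1/1.1² + 40/4.9² = 0.8264 + 1.6660 = 2.4924, so posterior SD = 0.6334.
Posterior mean = (-0.8/1.1² + 40·8.95/4.9²) / 2.4924 = 5.7171.
Interval: 5.7171 ± 2.576 × 0.6334 → [4.085, 7.349].

[4.085, 7.349]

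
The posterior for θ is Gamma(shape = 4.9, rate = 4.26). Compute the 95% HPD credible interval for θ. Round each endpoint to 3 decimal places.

The posterior is unimodal and skewed, so the HPD interval has equal density at both endpoints and is the shortest 95% interval.
Solving f(0.271) = f(2.179) with F(2.179) − F(0.271) = 0.95 gives [0.271, 2.179].
For comparison, the equal-tailed interval is [0.368, 2.370]; the HPD is narrower and shifted toward the mode.

[0.271, 2.179]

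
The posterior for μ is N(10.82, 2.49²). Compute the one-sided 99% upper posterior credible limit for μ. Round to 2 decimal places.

16.61

Need U with P(μ ≤ U) = 0.99: U = 10.82 + z_{0.01}·2.49.
z = 2.326; U = 10.82 + 2.326 × 2.49 = 16.61.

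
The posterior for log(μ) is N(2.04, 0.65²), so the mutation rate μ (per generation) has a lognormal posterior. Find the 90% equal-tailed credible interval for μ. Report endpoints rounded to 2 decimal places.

[2.64, 22.40]

On the log scale the 90% interval is 2.04 ± 1.645 × 0.65 = [0.9708, 3.1092].
Exponentiate: [e^0.9708, e^3.1092] = [2.64, 22.40].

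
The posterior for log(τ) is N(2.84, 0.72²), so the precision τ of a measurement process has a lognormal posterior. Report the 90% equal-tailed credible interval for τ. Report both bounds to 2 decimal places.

[5.24, 55.94]

On the log scale the 90% interval is 2.84 ± 1.645 × 0.72 = [1.6557, 4.0243].
Exponentiate: [e^1.6557, e^4.0243] = [5.24, 55.94].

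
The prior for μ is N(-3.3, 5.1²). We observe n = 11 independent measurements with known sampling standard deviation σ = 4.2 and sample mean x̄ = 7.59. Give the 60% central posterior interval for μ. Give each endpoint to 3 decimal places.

[5.923, 7.992]

Posterior precision = 1/5.1² + 11/4.2² = 0.0384 + 0.6236 = 0.6620, so posterior SD = 1.2290.
Posterior mean = (-3.3/5.1² + 11·7.59/4.2²) / 0.6620 = 6.9576.
Interval: 6.9576 ± 0.842 × 1.2290 → [5.923, 7.992].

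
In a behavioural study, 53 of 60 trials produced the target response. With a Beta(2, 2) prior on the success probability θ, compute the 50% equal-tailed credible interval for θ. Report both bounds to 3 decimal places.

[0.832, 0.890]

Posterior: Beta(2+53, 2+7) = Beta(55, 9).
Equal-tailed 50% interval: the 0.25 and 0.75 quantiles of Beta(55, 9).
Posterior mean ≈ 0.859, SD ≈ 0.043; a Normal approximation gives roughly [0.830, 0.888].
Exact: F⁻¹(0.25) = 0.832; F⁻¹(0.75) = 0.890.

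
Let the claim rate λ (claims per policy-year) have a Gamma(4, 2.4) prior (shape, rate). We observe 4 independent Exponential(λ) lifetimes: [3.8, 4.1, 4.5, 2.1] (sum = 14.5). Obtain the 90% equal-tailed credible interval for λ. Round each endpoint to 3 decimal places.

Posterior: Gamma(4+4, 2.4+14.5) = Gamma(8, 16.9) (shape, rate).
Equal-tailed 90% interval: Gamma(8, 16.9) quantiles at 0.05 and 0.95.
Posterior mean ≈ 0.473, SD ≈ 0.167; a Normal approximation gives roughly [0.198, 0.749].
Exact: lower = 0.236; upper = 0.778.

[0.236, 0.778]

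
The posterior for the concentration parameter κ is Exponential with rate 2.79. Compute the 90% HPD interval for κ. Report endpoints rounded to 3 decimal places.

[0.000, 0.825]

The exponential density is strictly decreasing on [0, ∞), so the HPD interval is anchored at 0: [0, q] with P(κ ≤ q) = 0.90.
q = −ln(1 − 0.90) / 2.79 = 2.3026 / 2.79 = 0.825.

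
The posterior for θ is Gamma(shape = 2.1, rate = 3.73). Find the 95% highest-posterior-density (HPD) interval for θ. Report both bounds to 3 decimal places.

[0.016, 1.323]

The posterior is unimodal and skewed, so the HPD interval has equal density at both endpoints and is the shortest 95% interval.
Solving f(0.016) = f(1.323) with F(1.323) − F(0.016) = 0.95 gives [0.016, 1.323].
For comparison, the equal-tailed interval is [0.073, 1.540]; the HPD is narrower and shifted toward the mode.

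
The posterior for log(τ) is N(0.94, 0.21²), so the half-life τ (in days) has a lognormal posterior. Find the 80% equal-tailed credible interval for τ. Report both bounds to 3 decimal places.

On the log scale the 80% interval is 0.94 ± 1.282 × 0.21 = [0.6709, 1.2091].
Exponentiate: [e^0.6709, e^1.2091] = [1.956, 3.351].

[1.956, 3.351]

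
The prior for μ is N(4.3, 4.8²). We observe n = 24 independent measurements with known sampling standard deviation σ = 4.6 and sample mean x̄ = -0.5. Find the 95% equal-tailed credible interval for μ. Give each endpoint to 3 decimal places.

Posterior precision = 1/4.8² + 24/4.6² = 0.0434 + 1.1342 = 1.1776, so posterior SD = 0.9215.
Posterior mean = (4.3/4.8² + 24·-0.5/4.6²) / 1.1776 = -0.3231.
Interval: -0.3231 ± 1.960 × 0.9215 → [-2.129, 1.483].

[-2.129, 1.483]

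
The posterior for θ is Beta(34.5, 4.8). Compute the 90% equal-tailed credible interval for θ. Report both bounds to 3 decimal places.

[0.783, 0.951]

Posterior: Beta(34.5, 4.8).
Equal-tailed 90% interval: the 0.05 and 0.95 quantiles of Beta(34.5, 4.8).
Posterior mean ≈ 0.878, SD ≈ 0.052; a Normal approximation gives roughly [0.793, 0.963].
Exact: F⁻¹(0.05) = 0.783; F⁻¹(0.95) = 0.951.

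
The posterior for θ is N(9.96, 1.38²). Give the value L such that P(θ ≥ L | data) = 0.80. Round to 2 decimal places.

Need L with P(θ ≥ L) = 0.80: L = 9.96 − z_{0.2}·1.38.
z = 0.842; L = 9.96 − 0.842 × 1.38 = 8.80.

8.80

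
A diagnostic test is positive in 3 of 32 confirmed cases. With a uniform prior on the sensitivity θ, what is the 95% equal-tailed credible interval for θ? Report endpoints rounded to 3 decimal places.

Posterior: Beta(1+3, 1+29) = Beta(4, 30).
Equal-tailed 95% interval: the 0.025 and 0.975 quantiles of Beta(4, 30).
Posterior mean ≈ 0.118, SD ≈ 0.054; a Normal approximation gives roughly [0.011, 0.224].
Exact: F⁻¹(0.025) = 0.034; F⁻¹(0.975) = 0.243.

[0.034, 0.243]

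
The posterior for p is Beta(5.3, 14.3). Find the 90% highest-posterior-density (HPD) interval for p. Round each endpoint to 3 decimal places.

The posterior is unimodal and skewed, so the HPD interval has equal density at both endpoints and is the shortest 90% interval.
Solving f(0.110) = f(0.426) with F(0.426) − F(0.110) = 0.90 gives [0.110, 0.426].
For comparison, the equal-tailed interval is [0.124, 0.444]; the HPD is narrower and shifted toward the mode.

[0.110, 0.426]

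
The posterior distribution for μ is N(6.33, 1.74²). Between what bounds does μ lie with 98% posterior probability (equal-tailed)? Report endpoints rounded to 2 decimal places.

The posterior is symmetric, so the 98% equal-tailed interval is μ = 6.33 ± z·1.74 with z = 2.326.
Half-width: 2.326 × 1.74 = 4.05.
6.33 − 4.05 = 2.28; 6.33 + 4.05 = 10.38.

[2.28, 10.38]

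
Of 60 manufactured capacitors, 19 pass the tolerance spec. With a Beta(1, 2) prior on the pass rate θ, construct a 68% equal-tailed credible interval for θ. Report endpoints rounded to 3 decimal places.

[0.259, 0.376]

Posterior: Beta(1+19, 2+41) = Beta(20, 43).
Equal-tailed 68% interval: the 0.16 and 0.84 quantiles of Beta(20, 43).
Posterior mean ≈ 0.317, SD ≈ 0.058; a Normal approximation gives roughly [0.260, 0.375].
Exact: F⁻¹(0.16) = 0.259; F⁻¹(0.84) = 0.376.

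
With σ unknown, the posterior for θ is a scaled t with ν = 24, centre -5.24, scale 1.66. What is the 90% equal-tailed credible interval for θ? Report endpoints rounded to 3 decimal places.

The t_24 distribution is symmetric; the 90% interval is -5.24 ± t·1.66 with t_{0.95,24} = 1.711.
Half-width: 1.711 × 1.66 = 2.840.
-5.24 − 2.840 = -8.080; -5.24 + 2.840 = -2.400.

[-8.080, -2.400]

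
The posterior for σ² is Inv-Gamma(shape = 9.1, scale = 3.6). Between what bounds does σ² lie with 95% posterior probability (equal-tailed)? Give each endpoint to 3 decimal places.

[0.226, 0.861]

Inverse-Gamma(9.1, 3.6) quantiles: F⁻¹(0.025) and F⁻¹(0.975).
Equivalently, 1/σ² ~ Gamma(9.1, rate = 3.6); invert its 0.975 and 0.025 quantiles.
Posterior mean ≈ 0.444, SD ≈ 0.167; a Normal approximation gives roughly [0.118, 0.771].
Exact: lower = 0.226; upper = 0.861.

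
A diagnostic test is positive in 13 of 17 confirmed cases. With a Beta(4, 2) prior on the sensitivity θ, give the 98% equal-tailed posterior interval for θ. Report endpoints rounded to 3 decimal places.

Posterior: Beta(4+13, 2+4) = Beta(17, 6).
Equal-tailed 98% interval: the 0.01 and 0.99 quantiles of Beta(17, 6).
Posterior mean ≈ 0.739, SD ≈ 0.090; a Normal approximation gives roughly [0.531, 0.948].
Exact: F⁻¹(0.01) = 0.507; F⁻¹(0.99) = 0.912.

[0.507, 0.912]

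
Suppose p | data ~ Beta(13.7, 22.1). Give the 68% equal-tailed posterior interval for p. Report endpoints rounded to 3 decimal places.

[0.302, 0.463]

Posterior: Beta(13.7, 22.1).
Equal-tailed 68% interval: the 0.16 and 0.84 quantiles of Beta(13.7, 22.1).
Posterior mean ≈ 0.383, SD ≈ 0.080; a Normal approximation gives roughly [0.303, 0.462].
Exact: F⁻¹(0.16) = 0.302; F⁻¹(0.84) = 0.463.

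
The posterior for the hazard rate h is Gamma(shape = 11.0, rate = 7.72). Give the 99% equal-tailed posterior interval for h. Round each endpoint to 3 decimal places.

Posterior: Gamma(shape 11.0, rate 7.72).
Equal-tailed 99% interval: Gamma(11.0, 7.72) quantiles at 0.005 and 0.995.
Posterior mean ≈ 1.425, SD ≈ 0.430; a Normal approximation gives roughly [0.318, 2.531].
Exact: lower = 0.560; upper = 2.772.

[0.560, 2.772]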